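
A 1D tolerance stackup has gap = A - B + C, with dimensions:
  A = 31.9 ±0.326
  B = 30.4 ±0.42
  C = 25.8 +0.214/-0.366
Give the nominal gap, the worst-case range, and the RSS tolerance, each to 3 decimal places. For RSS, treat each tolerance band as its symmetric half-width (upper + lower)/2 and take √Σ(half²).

Stack each dimension's contribution:
  +A: nom +31.900 → Σnom=31.900; wc +0.326/-0.326 → slack +0.326/-0.326; half-tol=0.326, Σhalf²=0.106276
  -B: nom -30.400 → Σnom=1.500; wc +0.420/-0.420 → slack +0.746/-0.746; half-tol=0.420, Σhalf²=0.282676
  +C: nom +25.800 → Σnom=27.300; wc +0.214/-0.366 → slack +0.960/-1.112; half-tol=0.290, Σhalf²=0.366776
Nominal = 27.300. Worst-case = [27.300 - 1.112, 27.300 + 0.960] = [26.188, 28.260]. RSS = √0.366776 = 0.606.

nominal=27.300 wc=[26.188,28.260] rss=0.606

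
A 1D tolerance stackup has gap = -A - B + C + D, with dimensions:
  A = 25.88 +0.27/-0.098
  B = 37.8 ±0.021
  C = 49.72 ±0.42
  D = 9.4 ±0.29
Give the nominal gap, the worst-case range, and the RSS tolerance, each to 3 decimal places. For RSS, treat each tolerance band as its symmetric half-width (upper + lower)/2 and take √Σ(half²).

nominal=-4.560 wc=[-5.561,-3.731] rss=0.543

Stack each dimension's contribution:
  -A: nom -25.880 → Σnom=-25.880; wc +0.098/-0.270 → slack +0.098/-0.270; half-tol=0.184, Σhalf²=0.033856
  -B: nom -37.800 → Σnom=-63.680; wc +0.021/-0.021 → slack +0.119/-0.291; half-tol=0.021, Σhalf²=0.034297
  +C: nom +49.720 → Σnom=-13.960; wc +0.420/-0.420 → slack +0.539/-0.711; half-tol=0.420, Σhalf²=0.210697
  +D: nom +9.400 → Σnom=-4.560; wc +0.290/-0.290 → slack +0.829/-1.001; half-tol=0.290, Σhalf²=0.294797
Nominal = -4.560. Worst-case = [-4.560 - 1.001, -4.560 + 0.829] = [-5.561, -3.731]. RSS = √0.294797 = 0.543.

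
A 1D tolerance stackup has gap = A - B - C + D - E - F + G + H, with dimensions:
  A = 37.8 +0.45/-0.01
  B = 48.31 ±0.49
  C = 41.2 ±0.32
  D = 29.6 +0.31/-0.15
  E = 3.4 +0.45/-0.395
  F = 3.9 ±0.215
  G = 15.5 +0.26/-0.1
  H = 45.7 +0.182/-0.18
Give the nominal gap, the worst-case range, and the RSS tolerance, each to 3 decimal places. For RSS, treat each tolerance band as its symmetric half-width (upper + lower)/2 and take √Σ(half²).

nominal=31.790 wc=[29.875,34.412] rss=0.859

Stack each dimension's contribution:
  +A: nom +37.800 → Σnom=37.800; wc +0.450/-0.010 → slack +0.450/-0.010; half-tol=0.230, Σhalf²=0.052900
  -B: nom -48.310 → Σnom=-10.510; wc +0.490/-0.490 → slack +0.940/-0.500; half-tol=0.490, Σhalf²=0.293000
  -C: nom -41.200 → Σnom=-51.710; wc +0.320/-0.320 → slack +1.260/-0.820; half-tol=0.320, Σhalf²=0.395400
  +D: nom +29.600 → Σnom=-22.110; wc +0.310/-0.150 → slack +1.570/-0.970; half-tol=0.230, Σhalf²=0.448300
  -E: nom -3.400 → Σnom=-25.510; wc +0.395/-0.450 → slack +1.965/-1.420; half-tol=0.422, Σhalf²=0.626806
  -F: nom -3.900 → Σnom=-29.410; wc +0.215/-0.215 → slack +2.180/-1.635; half-tol=0.215, Σhalf²=0.673031
  +G: nom +15.500 → Σnom=-13.910; wc +0.260/-0.100 → slack +2.440/-1.735; half-tol=0.180, Σhalf²=0.705431
  +H: nom +45.700 → Σnom=31.790; wc +0.182/-0.180 → slack +2.622/-1.915; half-tol=0.181, Σhalf²=0.738192
Nominal = 31.790. Worst-case = [31.790 - 1.915, 31.790 + 2.622] = [29.875, 34.412]. RSS = √0.738192 = 0.859.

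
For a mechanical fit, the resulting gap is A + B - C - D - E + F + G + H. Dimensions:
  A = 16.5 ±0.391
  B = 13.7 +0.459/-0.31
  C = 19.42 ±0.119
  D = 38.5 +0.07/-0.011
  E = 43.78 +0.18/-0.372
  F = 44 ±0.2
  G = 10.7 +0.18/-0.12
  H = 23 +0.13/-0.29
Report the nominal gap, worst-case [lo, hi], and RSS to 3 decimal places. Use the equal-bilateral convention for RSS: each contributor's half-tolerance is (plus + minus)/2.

nominal=6.200 wc=[4.520,8.062] rss=0.707

Stack each dimension's contribution:
  +A: nom +16.500 → Σnom=16.500; wc +0.391/-0.391 → slack +0.391/-0.391; half-tol=0.391, Σhalf²=0.152881
  +B: nom +13.700 → Σnom=30.200; wc +0.459/-0.310 → slack +0.850/-0.701; half-tol=0.385, Σhalf²=0.300721
  -C: nom -19.420 → Σnom=10.780; wc +0.119/-0.119 → slack +0.969/-0.820; half-tol=0.119, Σhalf²=0.314882
  -D: nom -38.500 → Σnom=-27.720; wc +0.011/-0.070 → slack +0.980/-0.890; half-tol=0.041, Σhalf²=0.316523
  -E: nom -43.780 → Σnom=-71.500; wc +0.372/-0.180 → slack +1.352/-1.070; half-tol=0.276, Σhalf²=0.392699
  +F: nom +44.000 → Σnom=-27.500; wc +0.200/-0.200 → slack +1.552/-1.270; half-tol=0.200, Σhalf²=0.432699
  +G: nom +10.700 → Σnom=-16.800; wc +0.180/-0.120 → slack +1.732/-1.390; half-tol=0.150, Σhalf²=0.455199
  +H: nom +23.000 → Σnom=6.200; wc +0.130/-0.290 → slack +1.862/-1.680; half-tol=0.210, Σhalf²=0.499299
Nominal = 6.200. Worst-case = [6.200 - 1.680, 6.200 + 1.862] = [4.520, 8.062]. RSS = √0.499299 = 0.707.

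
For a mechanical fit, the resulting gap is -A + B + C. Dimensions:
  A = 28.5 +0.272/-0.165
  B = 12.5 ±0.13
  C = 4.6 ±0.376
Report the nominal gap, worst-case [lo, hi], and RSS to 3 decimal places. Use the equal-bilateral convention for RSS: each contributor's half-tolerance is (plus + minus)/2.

nominal=-11.400 wc=[-12.178,-10.729] rss=0.454

Stack each dimension's contribution:
  -A: nom -28.500 → Σnom=-28.500; wc +0.165/-0.272 → slack +0.165/-0.272; half-tol=0.219, Σhalf²=0.047742
  +B: nom +12.500 → Σnom=-16.000; wc +0.130/-0.130 → slack +0.295/-0.402; half-tol=0.130, Σhalf²=0.064642
  +C: nom +4.600 → Σnom=-11.400; wc +0.376/-0.376 → slack +0.671/-0.778; half-tol=0.376, Σhalf²=0.206018
Nominal = -11.400. Worst-case = [-11.400 - 0.778, -11.400 + 0.671] = [-12.178, -10.729]. RSS = √0.206018 = 0.454.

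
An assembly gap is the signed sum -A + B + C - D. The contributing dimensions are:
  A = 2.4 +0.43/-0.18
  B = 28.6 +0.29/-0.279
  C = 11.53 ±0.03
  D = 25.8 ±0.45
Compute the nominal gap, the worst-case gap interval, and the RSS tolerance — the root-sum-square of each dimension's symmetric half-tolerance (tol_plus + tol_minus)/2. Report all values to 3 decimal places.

nominal=11.930 wc=[10.741,12.880] rss=0.614

Stack each dimension's contribution:
  -A: nom -2.400 → Σnom=-2.400; wc +0.180/-0.430 → slack +0.180/-0.430; half-tol=0.305, Σhalf²=0.093025
  +B: nom +28.600 → Σnom=26.200; wc +0.290/-0.279 → slack +0.470/-0.709; half-tol=0.284, Σhalf²=0.173965
  +C: nom +11.530 → Σnom=37.730; wc +0.030/-0.030 → slack +0.500/-0.739; half-tol=0.030, Σhalf²=0.174865
  -D: nom -25.800 → Σnom=11.930; wc +0.450/-0.450 → slack +0.950/-1.189; half-tol=0.450, Σhalf²=0.377365
Nominal = 11.930. Worst-case = [11.930 - 1.189, 11.930 + 0.950] = [10.741, 12.880]. RSS = √0.377365 = 0.614.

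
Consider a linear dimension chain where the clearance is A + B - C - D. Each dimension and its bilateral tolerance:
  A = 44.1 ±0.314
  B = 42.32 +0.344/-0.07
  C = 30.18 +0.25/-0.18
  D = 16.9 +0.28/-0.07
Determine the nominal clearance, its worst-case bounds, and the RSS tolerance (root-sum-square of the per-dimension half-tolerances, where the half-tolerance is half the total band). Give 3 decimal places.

nominal=39.340 wc=[38.426,40.248] rss=0.467

Stack each dimension's contribution:
  +A: nom +44.100 → Σnom=44.100; wc +0.314/-0.314 → slack +0.314/-0.314; half-tol=0.314, Σhalf²=0.098596
  +B: nom +42.320 → Σnom=86.420; wc +0.344/-0.070 → slack +0.658/-0.384; half-tol=0.207, Σhalf²=0.141445
  -C: nom -30.180 → Σnom=56.240; wc +0.180/-0.250 → slack +0.838/-0.634; half-tol=0.215, Σhalf²=0.187670
  -D: nom -16.900 → Σnom=39.340; wc +0.070/-0.280 → slack +0.908/-0.914; half-tol=0.175, Σhalf²=0.218295
Nominal = 39.340. Worst-case = [39.340 - 0.914, 39.340 + 0.908] = [38.426, 40.248]. RSS = √0.218295 = 0.467.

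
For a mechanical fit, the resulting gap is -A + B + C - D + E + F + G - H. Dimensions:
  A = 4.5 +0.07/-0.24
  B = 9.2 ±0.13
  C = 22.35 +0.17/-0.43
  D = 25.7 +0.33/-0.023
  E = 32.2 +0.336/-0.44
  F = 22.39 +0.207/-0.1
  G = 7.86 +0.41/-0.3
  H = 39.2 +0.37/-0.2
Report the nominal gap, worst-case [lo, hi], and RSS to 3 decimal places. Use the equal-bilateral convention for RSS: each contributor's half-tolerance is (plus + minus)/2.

nominal=24.600 wc=[22.430,26.316] rss=0.737

Stack each dimension's contribution:
  -A: nom -4.500 → Σnom=-4.500; wc +0.240/-0.070 → slack +0.240/-0.070; half-tol=0.155, Σhalf²=0.024025
  +B: nom +9.200 → Σnom=4.700; wc +0.130/-0.130 → slack +0.370/-0.200; half-tol=0.130, Σhalf²=0.040925
  +C: nom +22.350 → Σnom=27.050; wc +0.170/-0.430 → slack +0.540/-0.630; half-tol=0.300, Σhalf²=0.130925
  -D: nom -25.700 → Σnom=1.350; wc +0.023/-0.330 → slack +0.563/-0.960; half-tol=0.177, Σhalf²=0.162077
  +E: nom +32.200 → Σnom=33.550; wc +0.336/-0.440 → slack +0.899/-1.400; half-tol=0.388, Σhalf²=0.312621
  +F: nom +22.390 → Σnom=55.940; wc +0.207/-0.100 → slack +1.106/-1.500; half-tol=0.153, Σhalf²=0.336184
  +G: nom +7.860 → Σnom=63.800; wc +0.410/-0.300 → slack +1.516/-1.800; half-tol=0.355, Σhalf²=0.462209
  -H: nom -39.200 → Σnom=24.600; wc +0.200/-0.370 → slack +1.716/-2.170; half-tol=0.285, Σhalf²=0.543434
Nominal = 24.600. Worst-case = [24.600 - 2.170, 24.600 + 1.716] = [22.430, 26.316]. RSS = √0.543434 = 0.737.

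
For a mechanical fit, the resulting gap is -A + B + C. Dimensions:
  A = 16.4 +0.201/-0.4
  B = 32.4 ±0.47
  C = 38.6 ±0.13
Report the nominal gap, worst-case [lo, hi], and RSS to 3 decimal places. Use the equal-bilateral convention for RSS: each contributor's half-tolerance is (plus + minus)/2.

nominal=54.600 wc=[53.799,55.600] rss=0.573

Stack each dimension's contribution:
  -A: nom -16.400 → Σnom=-16.400; wc +0.400/-0.201 → slack +0.400/-0.201; half-tol=0.300, Σhalf²=0.090300
  +B: nom +32.400 → Σnom=16.000; wc +0.470/-0.470 → slack +0.870/-0.671; half-tol=0.470, Σhalf²=0.311200
  +C: nom +38.600 → Σnom=54.600; wc +0.130/-0.130 → slack +1.000/-0.801; half-tol=0.130, Σhalf²=0.328100
Nominal = 54.600. Worst-case = [54.600 - 0.801, 54.600 + 1.000] = [53.799, 55.600]. RSS = √0.328100 = 0.573.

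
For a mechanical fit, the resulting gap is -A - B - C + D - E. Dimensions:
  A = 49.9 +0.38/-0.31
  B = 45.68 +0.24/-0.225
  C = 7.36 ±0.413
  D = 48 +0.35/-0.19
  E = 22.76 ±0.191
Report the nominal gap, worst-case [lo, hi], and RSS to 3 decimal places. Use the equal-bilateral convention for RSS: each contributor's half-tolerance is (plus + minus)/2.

nominal=-77.700 wc=[-79.114,-76.211] rss=0.673

Stack each dimension's contribution:
  -A: nom -49.900 → Σnom=-49.900; wc +0.310/-0.380 → slack +0.310/-0.380; half-tol=0.345, Σhalf²=0.119025
  -B: nom -45.680 → Σnom=-95.580; wc +0.225/-0.240 → slack +0.535/-0.620; half-tol=0.232, Σhalf²=0.173081
  -C: nom -7.360 → Σnom=-102.940; wc +0.413/-0.413 → slack +0.948/-1.033; half-tol=0.413, Σhalf²=0.343650
  +D: nom +48.000 → Σnom=-54.940; wc +0.350/-0.190 → slack +1.298/-1.223; half-tol=0.270, Σhalf²=0.416550
  -E: nom -22.760 → Σnom=-77.700; wc +0.191/-0.191 → slack +1.489/-1.414; half-tol=0.191, Σhalf²=0.453031
Nominal = -77.700. Worst-case = [-77.700 - 1.414, -77.700 + 1.489] = [-79.114, -76.211]. RSS = √0.453031 = 0.673.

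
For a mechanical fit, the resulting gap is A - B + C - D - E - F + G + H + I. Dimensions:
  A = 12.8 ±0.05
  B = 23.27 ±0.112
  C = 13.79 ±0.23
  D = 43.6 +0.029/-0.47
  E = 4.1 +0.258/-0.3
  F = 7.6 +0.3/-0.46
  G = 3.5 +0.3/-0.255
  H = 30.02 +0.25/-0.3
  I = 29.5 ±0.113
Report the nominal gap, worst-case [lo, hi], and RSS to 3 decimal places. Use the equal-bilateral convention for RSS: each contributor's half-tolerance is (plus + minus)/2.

Stack each dimension's contribution:
  +A: nom +12.800 → Σnom=12.800; wc +0.050/-0.050 → slack +0.050/-0.050; half-tol=0.050, Σhalf²=0.002500
  -B: nom -23.270 → Σnom=-10.470; wc +0.112/-0.112 → slack +0.162/-0.162; half-tol=0.112, Σhalf²=0.015044
  +C: nom +13.790 → Σnom=3.320; wc +0.230/-0.230 → slack +0.392/-0.392; half-tol=0.230, Σhalf²=0.067944
  -D: nom -43.600 → Σnom=-40.280; wc +0.470/-0.029 → slack +0.862/-0.421; half-tol=0.249, Σhalf²=0.130194
  -E: nom -4.100 → Σnom=-44.380; wc +0.300/-0.258 → slack +1.162/-0.679; half-tol=0.279, Σhalf²=0.208035
  -F: nom -7.600 → Σnom=-51.980; wc +0.460/-0.300 → slack +1.622/-0.979; half-tol=0.380, Σhalf²=0.352435
  +G: nom +3.500 → Σnom=-48.480; wc +0.300/-0.255 → slack +1.922/-1.234; half-tol=0.277, Σhalf²=0.429442
  +H: nom +30.020 → Σnom=-18.460; wc +0.250/-0.300 → slack +2.172/-1.534; half-tol=0.275, Σhalf²=0.505067
  +I: nom +29.500 → Σnom=11.040; wc +0.113/-0.113 → slack +2.285/-1.647; half-tol=0.113, Σhalf²=0.517836
Nominal = 11.040. Worst-case = [11.040 - 1.647, 11.040 + 2.285] = [9.393, 13.325]. RSS = √0.517836 = 0.720.

nominal=11.040 wc=[9.393,13.325] rss=0.720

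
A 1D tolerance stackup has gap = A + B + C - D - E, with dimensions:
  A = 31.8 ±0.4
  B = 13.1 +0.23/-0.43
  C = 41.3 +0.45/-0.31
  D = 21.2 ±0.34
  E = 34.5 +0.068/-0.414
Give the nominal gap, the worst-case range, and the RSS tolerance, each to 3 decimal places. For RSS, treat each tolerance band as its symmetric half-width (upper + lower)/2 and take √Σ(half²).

Stack each dimension's contribution:
  +A: nom +31.800 → Σnom=31.800; wc +0.400/-0.400 → slack +0.400/-0.400; half-tol=0.400, Σhalf²=0.160000
  +B: nom +13.100 → Σnom=44.900; wc +0.230/-0.430 → slack +0.630/-0.830; half-tol=0.330, Σhalf²=0.268900
  +C: nom +41.300 → Σnom=86.200; wc +0.450/-0.310 → slack +1.080/-1.140; half-tol=0.380, Σhalf²=0.413300
  -D: nom -21.200 → Σnom=65.000; wc +0.340/-0.340 → slack +1.420/-1.480; half-tol=0.340, Σhalf²=0.528900
  -E: nom -34.500 → Σnom=30.500; wc +0.414/-0.068 → slack +1.834/-1.548; half-tol=0.241, Σhalf²=0.586981
Nominal = 30.500. Worst-case = [30.500 - 1.548, 30.500 + 1.834] = [28.952, 32.334]. RSS = √0.586981 = 0.766.

nominal=30.500 wc=[28.952,32.334] rss=0.766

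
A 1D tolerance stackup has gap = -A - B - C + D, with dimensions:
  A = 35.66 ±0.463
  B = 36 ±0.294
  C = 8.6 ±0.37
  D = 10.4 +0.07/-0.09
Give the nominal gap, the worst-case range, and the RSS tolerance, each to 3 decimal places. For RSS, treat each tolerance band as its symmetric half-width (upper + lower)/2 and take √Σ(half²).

Stack each dimension's contribution:
  -A: nom -35.660 → Σnom=-35.660; wc +0.463/-0.463 → slack +0.463/-0.463; half-tol=0.463, Σhalf²=0.214369
  -B: nom -36.000 → Σnom=-71.660; wc +0.294/-0.294 → slack +0.757/-0.757; half-tol=0.294, Σhalf²=0.300805
  -C: nom -8.600 → Σnom=-80.260; wc +0.370/-0.370 → slack +1.127/-1.127; half-tol=0.370, Σhalf²=0.437705
  +D: nom +10.400 → Σnom=-69.860; wc +0.070/-0.090 → slack +1.197/-1.217; half-tol=0.080, Σhalf²=0.444105
Nominal = -69.860. Worst-case = [-69.860 - 1.217, -69.860 + 1.197] = [-71.077, -68.663]. RSS = √0.444105 = 0.666.

nominal=-69.860 wc=[-71.077,-68.663] rss=0.666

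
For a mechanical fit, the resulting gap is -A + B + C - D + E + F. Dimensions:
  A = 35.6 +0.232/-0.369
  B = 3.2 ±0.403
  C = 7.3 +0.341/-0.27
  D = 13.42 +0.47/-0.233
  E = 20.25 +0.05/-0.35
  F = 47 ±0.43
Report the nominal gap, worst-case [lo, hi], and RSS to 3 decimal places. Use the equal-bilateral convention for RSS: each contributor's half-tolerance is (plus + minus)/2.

Stack each dimension's contribution:
  -A: nom -35.600 → Σnom=-35.600; wc +0.369/-0.232 → slack +0.369/-0.232; half-tol=0.300, Σhalf²=0.090300
  +B: nom +3.200 → Σnom=-32.400; wc +0.403/-0.403 → slack +0.772/-0.635; half-tol=0.403, Σhalf²=0.252709
  +C: nom +7.300 → Σnom=-25.100; wc +0.341/-0.270 → slack +1.113/-0.905; half-tol=0.305, Σhalf²=0.346039
  -D: nom -13.420 → Σnom=-38.520; wc +0.233/-0.470 → slack +1.346/-1.375; half-tol=0.351, Σhalf²=0.469592
  +E: nom +20.250 → Σnom=-18.270; wc +0.050/-0.350 → slack +1.396/-1.725; half-tol=0.200, Σhalf²=0.509592
  +F: nom +47.000 → Σnom=28.730; wc +0.430/-0.430 → slack +1.826/-2.155; half-tol=0.430, Σhalf²=0.694492
Nominal = 28.730. Worst-case = [28.730 - 2.155, 28.730 + 1.826] = [26.575, 30.556]. RSS = √0.694492 = 0.833.

nominal=28.730 wc=[26.575,30.556] rss=0.833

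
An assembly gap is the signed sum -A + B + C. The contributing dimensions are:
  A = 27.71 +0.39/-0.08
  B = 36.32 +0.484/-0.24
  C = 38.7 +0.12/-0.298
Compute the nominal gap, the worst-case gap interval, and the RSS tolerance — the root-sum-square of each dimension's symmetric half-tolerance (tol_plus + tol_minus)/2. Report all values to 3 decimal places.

nominal=47.310 wc=[46.382,47.994] rss=0.480

Stack each dimension's contribution:
  -A: nom -27.710 → Σnom=-27.710; wc +0.080/-0.390 → slack +0.080/-0.390; half-tol=0.235, Σhalf²=0.055225
  +B: nom +36.320 → Σnom=8.610; wc +0.484/-0.240 → slack +0.564/-0.630; half-tol=0.362, Σhalf²=0.186269
  +C: nom +38.700 → Σnom=47.310; wc +0.120/-0.298 → slack +0.684/-0.928; half-tol=0.209, Σhalf²=0.229950
Nominal = 47.310. Worst-case = [47.310 - 0.928, 47.310 + 0.684] = [46.382, 47.994]. RSS = √0.229950 = 0.480.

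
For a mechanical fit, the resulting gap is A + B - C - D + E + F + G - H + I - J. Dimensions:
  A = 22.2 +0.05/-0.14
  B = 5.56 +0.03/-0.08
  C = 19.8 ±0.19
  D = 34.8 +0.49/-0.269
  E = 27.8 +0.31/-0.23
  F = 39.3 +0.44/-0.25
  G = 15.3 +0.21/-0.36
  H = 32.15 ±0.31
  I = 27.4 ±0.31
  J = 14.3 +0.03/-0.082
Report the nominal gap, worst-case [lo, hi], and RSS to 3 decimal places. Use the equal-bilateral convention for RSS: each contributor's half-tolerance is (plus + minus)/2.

Stack each dimension's contribution:
  +A: nom +22.200 → Σnom=22.200; wc +0.050/-0.140 → slack +0.050/-0.140; half-tol=0.095, Σhalf²=0.009025
  +B: nom +5.560 → Σnom=27.760; wc +0.030/-0.080 → slack +0.080/-0.220; half-tol=0.055, Σhalf²=0.012050
  -C: nom -19.800 → Σnom=7.960; wc +0.190/-0.190 → slack +0.270/-0.410; half-tol=0.190, Σhalf²=0.048150
  -D: nom -34.800 → Σnom=-26.840; wc +0.269/-0.490 → slack +0.539/-0.900; half-tol=0.380, Σhalf²=0.192170
  +E: nom +27.800 → Σnom=0.960; wc +0.310/-0.230 → slack +0.849/-1.130; half-tol=0.270, Σhalf²=0.265070
  +F: nom +39.300 → Σnom=40.260; wc +0.440/-0.250 → slack +1.289/-1.380; half-tol=0.345, Σhalf²=0.384095
  +G: nom +15.300 → Σnom=55.560; wc +0.210/-0.360 → slack +1.499/-1.740; half-tol=0.285, Σhalf²=0.465320
  -H: nom -32.150 → Σnom=23.410; wc +0.310/-0.310 → slack +1.809/-2.050; half-tol=0.310, Σhalf²=0.561420
  +I: nom +27.400 → Σnom=50.810; wc +0.310/-0.310 → slack +2.119/-2.360; half-tol=0.310, Σhalf²=0.657520
  -J: nom -14.300 → Σnom=36.510; wc +0.082/-0.030 → slack +2.201/-2.390; half-tol=0.056, Σhalf²=0.660656
Nominal = 36.510. Worst-case = [36.510 - 2.390, 36.510 + 2.201] = [34.120, 38.711]. RSS = √0.660656 = 0.813.

nominal=36.510 wc=[34.120,38.711] rss=0.813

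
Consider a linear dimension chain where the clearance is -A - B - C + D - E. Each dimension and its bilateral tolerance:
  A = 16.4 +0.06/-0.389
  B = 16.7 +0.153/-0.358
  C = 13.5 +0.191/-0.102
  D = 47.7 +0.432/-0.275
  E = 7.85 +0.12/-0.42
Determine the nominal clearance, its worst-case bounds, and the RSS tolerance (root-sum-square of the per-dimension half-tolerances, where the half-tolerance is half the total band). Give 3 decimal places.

Stack each dimension's contribution:
  -A: nom -16.400 → Σnom=-16.400; wc +0.389/-0.060 → slack +0.389/-0.060; half-tol=0.225, Σhalf²=0.050400
  -B: nom -16.700 → Σnom=-33.100; wc +0.358/-0.153 → slack +0.747/-0.213; half-tol=0.256, Σhalf²=0.115680
  -C: nom -13.500 → Σnom=-46.600; wc +0.102/-0.191 → slack +0.849/-0.404; half-tol=0.146, Σhalf²=0.137143
  +D: nom +47.700 → Σnom=1.100; wc +0.432/-0.275 → slack +1.281/-0.679; half-tol=0.354, Σhalf²=0.262105
  -E: nom -7.850 → Σnom=-6.750; wc +0.420/-0.120 → slack +1.701/-0.799; half-tol=0.270, Σhalf²=0.335005
Nominal = -6.750. Worst-case = [-6.750 - 0.799, -6.750 + 1.701] = [-7.549, -5.049]. RSS = √0.335005 = 0.579.

nominal=-6.750 wc=[-7.549,-5.049] rss=0.579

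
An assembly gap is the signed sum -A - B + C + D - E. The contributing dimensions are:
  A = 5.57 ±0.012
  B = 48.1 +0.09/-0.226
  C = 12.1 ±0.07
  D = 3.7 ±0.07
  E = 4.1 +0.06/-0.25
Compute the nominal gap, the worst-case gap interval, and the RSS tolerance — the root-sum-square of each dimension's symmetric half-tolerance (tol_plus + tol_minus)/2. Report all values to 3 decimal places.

Stack each dimension's contribution:
  -A: nom -5.570 → Σnom=-5.570; wc +0.012/-0.012 → slack +0.012/-0.012; half-tol=0.012, Σhalf²=0.000144
  -B: nom -48.100 → Σnom=-53.670; wc +0.226/-0.090 → slack +0.238/-0.102; half-tol=0.158, Σhalf²=0.025108
  +C: nom +12.100 → Σnom=-41.570; wc +0.070/-0.070 → slack +0.308/-0.172; half-tol=0.070, Σhalf²=0.030008
  +D: nom +3.700 → Σnom=-37.870; wc +0.070/-0.070 → slack +0.378/-0.242; half-tol=0.070, Σhalf²=0.034908
  -E: nom -4.100 → Σnom=-41.970; wc +0.250/-0.060 → slack +0.628/-0.302; half-tol=0.155, Σhalf²=0.058933
Nominal = -41.970. Worst-case = [-41.970 - 0.302, -41.970 + 0.628] = [-42.272, -41.342]. RSS = √0.058933 = 0.243.

nominal=-41.970 wc=[-42.272,-41.342] rss=0.243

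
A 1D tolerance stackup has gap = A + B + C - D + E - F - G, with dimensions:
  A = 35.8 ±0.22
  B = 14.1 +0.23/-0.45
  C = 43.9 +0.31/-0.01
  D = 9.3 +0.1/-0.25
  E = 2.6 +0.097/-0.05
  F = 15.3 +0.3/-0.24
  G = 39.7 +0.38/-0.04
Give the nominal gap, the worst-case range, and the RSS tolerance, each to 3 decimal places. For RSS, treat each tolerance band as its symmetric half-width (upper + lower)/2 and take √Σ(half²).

Stack each dimension's contribution:
  +A: nom +35.800 → Σnom=35.800; wc +0.220/-0.220 → slack +0.220/-0.220; half-tol=0.220, Σhalf²=0.048400
  +B: nom +14.100 → Σnom=49.900; wc +0.230/-0.450 → slack +0.450/-0.670; half-tol=0.340, Σhalf²=0.164000
  +C: nom +43.900 → Σnom=93.800; wc +0.310/-0.010 → slack +0.760/-0.680; half-tol=0.160, Σhalf²=0.189600
  -D: nom -9.300 → Σnom=84.500; wc +0.250/-0.100 → slack +1.010/-0.780; half-tol=0.175, Σhalf²=0.220225
  +E: nom +2.600 → Σnom=87.100; wc +0.097/-0.050 → slack +1.107/-0.830; half-tol=0.074, Σhalf²=0.225627
  -F: nom -15.300 → Σnom=71.800; wc +0.240/-0.300 → slack +1.347/-1.130; half-tol=0.270, Σhalf²=0.298527
  -G: nom -39.700 → Σnom=32.100; wc +0.040/-0.380 → slack +1.387/-1.510; half-tol=0.210, Σhalf²=0.342627
Nominal = 32.100. Worst-case = [32.100 - 1.510, 32.100 + 1.387] = [30.590, 33.487]. RSS = √0.342627 = 0.585.

nominal=32.100 wc=[30.590,33.487] rss=0.585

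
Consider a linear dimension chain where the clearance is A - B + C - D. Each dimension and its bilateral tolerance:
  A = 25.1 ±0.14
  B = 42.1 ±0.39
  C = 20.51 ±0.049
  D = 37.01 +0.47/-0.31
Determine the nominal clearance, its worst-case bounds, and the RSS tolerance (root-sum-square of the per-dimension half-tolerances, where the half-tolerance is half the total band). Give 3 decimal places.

Stack each dimension's contribution:
  +A: nom +25.100 → Σnom=25.100; wc +0.140/-0.140 → slack +0.140/-0.140; half-tol=0.140, Σhalf²=0.019600
  -B: nom -42.100 → Σnom=-17.000; wc +0.390/-0.390 → slack +0.530/-0.530; half-tol=0.390, Σhalf²=0.171700
  +C: nom +20.510 → Σnom=3.510; wc +0.049/-0.049 → slack +0.579/-0.579; half-tol=0.049, Σhalf²=0.174101
  -D: nom -37.010 → Σnom=-33.500; wc +0.310/-0.470 → slack +0.889/-1.049; half-tol=0.390, Σhalf²=0.326201
Nominal = -33.500. Worst-case = [-33.500 - 1.049, -33.500 + 0.889] = [-34.549, -32.611]. RSS = √0.326201 = 0.571.

nominal=-33.500 wc=[-34.549,-32.611] rss=0.571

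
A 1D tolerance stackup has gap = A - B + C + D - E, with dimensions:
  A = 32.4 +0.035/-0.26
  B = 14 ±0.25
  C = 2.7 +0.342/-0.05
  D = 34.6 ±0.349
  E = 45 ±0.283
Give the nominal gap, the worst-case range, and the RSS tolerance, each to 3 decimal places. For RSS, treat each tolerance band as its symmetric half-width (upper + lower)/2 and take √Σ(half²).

Stack each dimension's contribution:
  +A: nom +32.400 → Σnom=32.400; wc +0.035/-0.260 → slack +0.035/-0.260; half-tol=0.148, Σhalf²=0.021756
  -B: nom -14.000 → Σnom=18.400; wc +0.250/-0.250 → slack +0.285/-0.510; half-tol=0.250, Σhalf²=0.084256
  +C: nom +2.700 → Σnom=21.100; wc +0.342/-0.050 → slack +0.627/-0.560; half-tol=0.196, Σhalf²=0.122672
  +D: nom +34.600 → Σnom=55.700; wc +0.349/-0.349 → slack +0.976/-0.909; half-tol=0.349, Σhalf²=0.244473
  -E: nom -45.000 → Σnom=10.700; wc +0.283/-0.283 → slack +1.259/-1.192; half-tol=0.283, Σhalf²=0.324562
Nominal = 10.700. Worst-case = [10.700 - 1.192, 10.700 + 1.259] = [9.508, 11.959]. RSS = √0.324562 = 0.570.

nominal=10.700 wc=[9.508,11.959] rss=0.570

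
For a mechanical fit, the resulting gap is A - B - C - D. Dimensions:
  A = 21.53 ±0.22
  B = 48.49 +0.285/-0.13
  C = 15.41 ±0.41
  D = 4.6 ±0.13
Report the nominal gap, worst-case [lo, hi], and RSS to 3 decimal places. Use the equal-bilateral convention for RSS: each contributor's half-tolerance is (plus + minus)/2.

Stack each dimension's contribution:
  +A: nom +21.530 → Σnom=21.530; wc +0.220/-0.220 → slack +0.220/-0.220; half-tol=0.220, Σhalf²=0.048400
  -B: nom -48.490 → Σnom=-26.960; wc +0.130/-0.285 → slack +0.350/-0.505; half-tol=0.207, Σhalf²=0.091456
  -C: nom -15.410 → Σnom=-42.370; wc +0.410/-0.410 → slack +0.760/-0.915; half-tol=0.410, Σhalf²=0.259556
  -D: nom -4.600 → Σnom=-46.970; wc +0.130/-0.130 → slack +0.890/-1.045; half-tol=0.130, Σhalf²=0.276456
Nominal = -46.970. Worst-case = [-46.970 - 1.045, -46.970 + 0.890] = [-48.015, -46.080]. RSS = √0.276456 = 0.526.

nominal=-46.970 wc=[-48.015,-46.080] rss=0.526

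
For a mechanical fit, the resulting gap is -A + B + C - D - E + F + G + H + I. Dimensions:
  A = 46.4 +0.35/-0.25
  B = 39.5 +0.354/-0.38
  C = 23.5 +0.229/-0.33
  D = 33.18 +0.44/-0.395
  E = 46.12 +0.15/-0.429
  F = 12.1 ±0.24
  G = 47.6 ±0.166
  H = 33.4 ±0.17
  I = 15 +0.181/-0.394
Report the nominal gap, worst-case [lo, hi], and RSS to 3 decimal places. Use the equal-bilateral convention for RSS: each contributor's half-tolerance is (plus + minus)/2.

Stack each dimension's contribution:
  -A: nom -46.400 → Σnom=-46.400; wc +0.250/-0.350 → slack +0.250/-0.350; half-tol=0.300, Σhalf²=0.090000
  +B: nom +39.500 → Σnom=-6.900; wc +0.354/-0.380 → slack +0.604/-0.730; half-tol=0.367, Σhalf²=0.224689
  +C: nom +23.500 → Σnom=16.600; wc +0.229/-0.330 → slack +0.833/-1.060; half-tol=0.280, Σhalf²=0.302809
  -D: nom -33.180 → Σnom=-16.580; wc +0.395/-0.440 → slack +1.228/-1.500; half-tol=0.417, Σhalf²=0.477116
  -E: nom -46.120 → Σnom=-62.700; wc +0.429/-0.150 → slack +1.657/-1.650; half-tol=0.289, Σhalf²=0.560926
  +F: nom +12.100 → Σnom=-50.600; wc +0.240/-0.240 → slack +1.897/-1.890; half-tol=0.240, Σhalf²=0.618526
  +G: nom +47.600 → Σnom=-3.000; wc +0.166/-0.166 → slack +2.063/-2.056; half-tol=0.166, Σhalf²=0.646082
  +H: nom +33.400 → Σnom=30.400; wc +0.170/-0.170 → slack +2.233/-2.226; half-tol=0.170, Σhalf²=0.674982
  +I: nom +15.000 → Σnom=45.400; wc +0.181/-0.394 → slack +2.414/-2.620; half-tol=0.287, Σhalf²=0.757638
Nominal = 45.400. Worst-case = [45.400 - 2.620, 45.400 + 2.414] = [42.780, 47.814]. RSS = √0.757638 = 0.870.

nominal=45.400 wc=[42.780,47.814] rss=0.870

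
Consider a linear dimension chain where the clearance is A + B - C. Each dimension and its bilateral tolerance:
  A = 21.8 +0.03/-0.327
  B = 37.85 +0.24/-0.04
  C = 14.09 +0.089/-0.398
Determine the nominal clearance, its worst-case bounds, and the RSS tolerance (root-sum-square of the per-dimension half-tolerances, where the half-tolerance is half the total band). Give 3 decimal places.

nominal=45.560 wc=[45.104,46.228] rss=0.333

Stack each dimension's contribution:
  +A: nom +21.800 → Σnom=21.800; wc +0.030/-0.327 → slack +0.030/-0.327; half-tol=0.178, Σhalf²=0.031862
  +B: nom +37.850 → Σnom=59.650; wc +0.240/-0.040 → slack +0.270/-0.367; half-tol=0.140, Σhalf²=0.051462
  -C: nom -14.090 → Σnom=45.560; wc +0.398/-0.089 → slack +0.668/-0.456; half-tol=0.243, Σhalf²=0.110754
Nominal = 45.560. Worst-case = [45.560 - 0.456, 45.560 + 0.668] = [45.104, 46.228]. RSS = √0.110754 = 0.333.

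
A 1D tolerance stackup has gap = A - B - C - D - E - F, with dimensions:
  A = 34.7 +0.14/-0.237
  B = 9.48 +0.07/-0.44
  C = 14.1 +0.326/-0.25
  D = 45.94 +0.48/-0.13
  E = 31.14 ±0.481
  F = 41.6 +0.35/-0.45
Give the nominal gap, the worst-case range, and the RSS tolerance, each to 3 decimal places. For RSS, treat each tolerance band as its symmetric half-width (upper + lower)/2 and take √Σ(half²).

Stack each dimension's contribution:
  +A: nom +34.700 → Σnom=34.700; wc +0.140/-0.237 → slack +0.140/-0.237; half-tol=0.189, Σhalf²=0.035532
  -B: nom -9.480 → Σnom=25.220; wc +0.440/-0.070 → slack +0.580/-0.307; half-tol=0.255, Σhalf²=0.100557
  -C: nom -14.100 → Σnom=11.120; wc +0.250/-0.326 → slack +0.830/-0.633; half-tol=0.288, Σhalf²=0.183501
  -D: nom -45.940 → Σnom=-34.820; wc +0.130/-0.480 → slack +0.960/-1.113; half-tol=0.305, Σhalf²=0.276526
  -E: nom -31.140 → Σnom=-65.960; wc +0.481/-0.481 → slack +1.441/-1.594; half-tol=0.481, Σhalf²=0.507887
  -F: nom -41.600 → Σnom=-107.560; wc +0.450/-0.350 → slack +1.891/-1.944; half-tol=0.400, Σhalf²=0.667887
Nominal = -107.560. Worst-case = [-107.560 - 1.944, -107.560 + 1.891] = [-109.504, -105.669]. RSS = √0.667887 = 0.817.

nominal=-107.560 wc=[-109.504,-105.669] rss=0.817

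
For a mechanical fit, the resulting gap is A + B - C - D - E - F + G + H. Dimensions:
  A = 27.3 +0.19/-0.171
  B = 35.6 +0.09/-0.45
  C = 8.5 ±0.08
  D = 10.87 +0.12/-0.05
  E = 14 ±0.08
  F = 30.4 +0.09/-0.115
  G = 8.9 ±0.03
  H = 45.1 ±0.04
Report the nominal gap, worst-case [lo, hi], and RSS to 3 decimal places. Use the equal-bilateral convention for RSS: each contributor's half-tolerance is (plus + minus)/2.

nominal=53.130 wc=[52.069,53.805] rss=0.372

Stack each dimension's contribution:
  +A: nom +27.300 → Σnom=27.300; wc +0.190/-0.171 → slack +0.190/-0.171; half-tol=0.180, Σhalf²=0.032580
  +B: nom +35.600 → Σnom=62.900; wc +0.090/-0.450 → slack +0.280/-0.621; half-tol=0.270, Σhalf²=0.105480
  -C: nom -8.500 → Σnom=54.400; wc +0.080/-0.080 → slack +0.360/-0.701; half-tol=0.080, Σhalf²=0.111880
  -D: nom -10.870 → Σnom=43.530; wc +0.050/-0.120 → slack +0.410/-0.821; half-tol=0.085, Σhalf²=0.119105
  -E: nom -14.000 → Σnom=29.530; wc +0.080/-0.080 → slack +0.490/-0.901; half-tol=0.080, Σhalf²=0.125505
  -F: nom -30.400 → Σnom=-0.870; wc +0.115/-0.090 → slack +0.605/-0.991; half-tol=0.103, Σhalf²=0.136011
  +G: nom +8.900 → Σnom=8.030; wc +0.030/-0.030 → slack +0.635/-1.021; half-tol=0.030, Σhalf²=0.136911
  +H: nom +45.100 → Σnom=53.130; wc +0.040/-0.040 → slack +0.675/-1.061; half-tol=0.040, Σhalf²=0.138511
Nominal = 53.130. Worst-case = [53.130 - 1.061, 53.130 + 0.675] = [52.069, 53.805]. RSS = √0.138511 = 0.372.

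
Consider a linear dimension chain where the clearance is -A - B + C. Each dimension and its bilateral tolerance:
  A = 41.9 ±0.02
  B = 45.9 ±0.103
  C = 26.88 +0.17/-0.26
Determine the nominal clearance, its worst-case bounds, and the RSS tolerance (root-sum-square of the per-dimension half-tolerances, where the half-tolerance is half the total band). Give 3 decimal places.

nominal=-60.920 wc=[-61.303,-60.627] rss=0.239

Stack each dimension's contribution:
  -A: nom -41.900 → Σnom=-41.900; wc +0.020/-0.020 → slack +0.020/-0.020; half-tol=0.020, Σhalf²=0.000400
  -B: nom -45.900 → Σnom=-87.800; wc +0.103/-0.103 → slack +0.123/-0.123; half-tol=0.103, Σhalf²=0.011009
  +C: nom +26.880 → Σnom=-60.920; wc +0.170/-0.260 → slack +0.293/-0.383; half-tol=0.215, Σhalf²=0.057234
Nominal = -60.920. Worst-case = [-60.920 - 0.383, -60.920 + 0.293] = [-61.303, -60.627]. RSS = √0.057234 = 0.239.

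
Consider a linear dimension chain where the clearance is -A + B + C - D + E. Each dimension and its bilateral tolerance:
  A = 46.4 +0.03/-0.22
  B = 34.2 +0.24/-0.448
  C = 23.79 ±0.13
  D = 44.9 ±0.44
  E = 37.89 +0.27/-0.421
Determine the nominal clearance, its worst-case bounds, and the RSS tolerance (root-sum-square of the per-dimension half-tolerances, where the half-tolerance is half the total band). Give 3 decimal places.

nominal=4.580 wc=[3.111,5.880] rss=0.681

Stack each dimension's contribution:
  -A: nom -46.400 → Σnom=-46.400; wc +0.220/-0.030 → slack +0.220/-0.030; half-tol=0.125, Σhalf²=0.015625
  +B: nom +34.200 → Σnom=-12.200; wc +0.240/-0.448 → slack +0.460/-0.478; half-tol=0.344, Σhalf²=0.133961
  +C: nom +23.790 → Σnom=11.590; wc +0.130/-0.130 → slack +0.590/-0.608; half-tol=0.130, Σhalf²=0.150861
  -D: nom -44.900 → Σnom=-33.310; wc +0.440/-0.440 → slack +1.030/-1.048; half-tol=0.440, Σhalf²=0.344461
  +E: nom +37.890 → Σnom=4.580; wc +0.270/-0.421 → slack +1.300/-1.469; half-tol=0.346, Σhalf²=0.463831
Nominal = 4.580. Worst-case = [4.580 - 1.469, 4.580 + 1.300] = [3.111, 5.880]. RSS = √0.463831 = 0.681.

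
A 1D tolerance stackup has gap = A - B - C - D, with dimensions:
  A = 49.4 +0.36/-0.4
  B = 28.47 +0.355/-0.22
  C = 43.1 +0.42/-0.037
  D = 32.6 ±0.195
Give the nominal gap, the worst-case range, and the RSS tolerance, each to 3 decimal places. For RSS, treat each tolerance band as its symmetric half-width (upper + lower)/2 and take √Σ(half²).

Stack each dimension's contribution:
  +A: nom +49.400 → Σnom=49.400; wc +0.360/-0.400 → slack +0.360/-0.400; half-tol=0.380, Σhalf²=0.144400
  -B: nom -28.470 → Σnom=20.930; wc +0.220/-0.355 → slack +0.580/-0.755; half-tol=0.287, Σhalf²=0.227056
  -C: nom -43.100 → Σnom=-22.170; wc +0.037/-0.420 → slack +0.617/-1.175; half-tol=0.228, Σhalf²=0.279268
  -D: nom -32.600 → Σnom=-54.770; wc +0.195/-0.195 → slack +0.812/-1.370; half-tol=0.195, Σhalf²=0.317294
Nominal = -54.770. Worst-case = [-54.770 - 1.370, -54.770 + 0.812] = [-56.140, -53.958]. RSS = √0.317294 = 0.563.

nominal=-54.770 wc=[-56.140,-53.958] rss=0.563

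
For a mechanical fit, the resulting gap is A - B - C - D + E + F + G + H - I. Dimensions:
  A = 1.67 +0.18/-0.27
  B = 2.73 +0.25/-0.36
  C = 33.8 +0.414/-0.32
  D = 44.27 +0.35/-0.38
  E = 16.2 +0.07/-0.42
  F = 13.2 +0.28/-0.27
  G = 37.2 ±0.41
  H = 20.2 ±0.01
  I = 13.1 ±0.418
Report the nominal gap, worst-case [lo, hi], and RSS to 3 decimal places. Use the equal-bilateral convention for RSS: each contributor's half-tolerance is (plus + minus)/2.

Stack each dimension's contribution:
  +A: nom +1.670 → Σnom=1.670; wc +0.180/-0.270 → slack +0.180/-0.270; half-tol=0.225, Σhalf²=0.050625
  -B: nom -2.730 → Σnom=-1.060; wc +0.360/-0.250 → slack +0.540/-0.520; half-tol=0.305, Σhalf²=0.143650
  -C: nom -33.800 → Σnom=-34.860; wc +0.320/-0.414 → slack +0.860/-0.934; half-tol=0.367, Σhalf²=0.278339
  -D: nom -44.270 → Σnom=-79.130; wc +0.380/-0.350 → slack +1.240/-1.284; half-tol=0.365, Σhalf²=0.411564
  +E: nom +16.200 → Σnom=-62.930; wc +0.070/-0.420 → slack +1.310/-1.704; half-tol=0.245, Σhalf²=0.471589
  +F: nom +13.200 → Σnom=-49.730; wc +0.280/-0.270 → slack +1.590/-1.974; half-tol=0.275, Σhalf²=0.547214
  +G: nom +37.200 → Σnom=-12.530; wc +0.410/-0.410 → slack +2.000/-2.384; half-tol=0.410, Σhalf²=0.715314
  +H: nom +20.200 → Σnom=7.670; wc +0.010/-0.010 → slack +2.010/-2.394; half-tol=0.010, Σhalf²=0.715414
  -I: nom -13.100 → Σnom=-5.430; wc +0.418/-0.418 → slack +2.428/-2.812; half-tol=0.418, Σhalf²=0.890138
Nominal = -5.430. Worst-case = [-5.430 - 2.812, -5.430 + 2.428] = [-8.242, -3.002]. RSS = √0.890138 = 0.943.

nominal=-5.430 wc=[-8.242,-3.002] rss=0.943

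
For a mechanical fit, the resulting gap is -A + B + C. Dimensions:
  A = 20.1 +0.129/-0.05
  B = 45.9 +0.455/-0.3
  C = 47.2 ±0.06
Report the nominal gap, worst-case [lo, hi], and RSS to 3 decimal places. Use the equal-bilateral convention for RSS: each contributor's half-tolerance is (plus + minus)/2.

Stack each dimension's contribution:
  -A: nom -20.100 → Σnom=-20.100; wc +0.050/-0.129 → slack +0.050/-0.129; half-tol=0.089, Σhalf²=0.008010
  +B: nom +45.900 → Σnom=25.800; wc +0.455/-0.300 → slack +0.505/-0.429; half-tol=0.378, Σhalf²=0.150516
  +C: nom +47.200 → Σnom=73.000; wc +0.060/-0.060 → slack +0.565/-0.489; half-tol=0.060, Σhalf²=0.154116
Nominal = 73.000. Worst-case = [73.000 - 0.489, 73.000 + 0.565] = [72.511, 73.565]. RSS = √0.154116 = 0.393.

nominal=73.000 wc=[72.511,73.565] rss=0.393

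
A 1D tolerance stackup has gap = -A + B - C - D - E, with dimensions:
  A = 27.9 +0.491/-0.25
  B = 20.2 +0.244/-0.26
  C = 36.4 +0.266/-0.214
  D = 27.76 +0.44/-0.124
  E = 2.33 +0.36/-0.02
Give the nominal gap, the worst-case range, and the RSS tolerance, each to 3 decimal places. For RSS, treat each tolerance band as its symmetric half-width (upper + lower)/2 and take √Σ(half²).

nominal=-74.190 wc=[-76.007,-73.338] rss=0.612

Stack each dimension's contribution:
  -A: nom -27.900 → Σnom=-27.900; wc +0.250/-0.491 → slack +0.250/-0.491; half-tol=0.370, Σhalf²=0.137270
  +B: nom +20.200 → Σnom=-7.700; wc +0.244/-0.260 → slack +0.494/-0.751; half-tol=0.252, Σhalf²=0.200774
  -C: nom -36.400 → Σnom=-44.100; wc +0.214/-0.266 → slack +0.708/-1.017; half-tol=0.240, Σhalf²=0.258374
  -D: nom -27.760 → Σnom=-71.860; wc +0.124/-0.440 → slack +0.832/-1.457; half-tol=0.282, Σhalf²=0.337898
  -E: nom -2.330 → Σnom=-74.190; wc +0.020/-0.360 → slack +0.852/-1.817; half-tol=0.190, Σhalf²=0.373998
Nominal = -74.190. Worst-case = [-74.190 - 1.817, -74.190 + 0.852] = [-76.007, -73.338]. RSS = √0.373998 = 0.612.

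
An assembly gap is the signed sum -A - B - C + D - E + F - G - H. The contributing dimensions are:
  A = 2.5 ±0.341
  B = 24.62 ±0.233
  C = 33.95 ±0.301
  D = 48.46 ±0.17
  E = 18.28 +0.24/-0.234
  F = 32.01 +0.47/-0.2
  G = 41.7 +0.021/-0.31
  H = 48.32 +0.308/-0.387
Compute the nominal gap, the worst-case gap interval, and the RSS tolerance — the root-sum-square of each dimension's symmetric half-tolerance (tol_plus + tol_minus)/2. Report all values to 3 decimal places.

Stack each dimension's contribution:
  -A: nom -2.500 → Σnom=-2.500; wc +0.341/-0.341 → slack +0.341/-0.341; half-tol=0.341, Σhalf²=0.116281
  -B: nom -24.620 → Σnom=-27.120; wc +0.233/-0.233 → slack +0.574/-0.574; half-tol=0.233, Σhalf²=0.170570
  -C: nom -33.950 → Σnom=-61.070; wc +0.301/-0.301 → slack +0.875/-0.875; half-tol=0.301, Σhalf²=0.261171
  +D: nom +48.460 → Σnom=-12.610; wc +0.170/-0.170 → slack +1.045/-1.045; half-tol=0.170, Σhalf²=0.290071
  -E: nom -18.280 → Σnom=-30.890; wc +0.234/-0.240 → slack +1.279/-1.285; half-tol=0.237, Σhalf²=0.346240
  +F: nom +32.010 → Σnom=1.120; wc +0.470/-0.200 → slack +1.749/-1.485; half-tol=0.335, Σhalf²=0.458465
  -G: nom -41.700 → Σnom=-40.580; wc +0.310/-0.021 → slack +2.059/-1.506; half-tol=0.166, Σhalf²=0.485855
  -H: nom -48.320 → Σnom=-88.900; wc +0.387/-0.308 → slack +2.446/-1.814; half-tol=0.348, Σhalf²=0.606611
Nominal = -88.900. Worst-case = [-88.900 - 1.814, -88.900 + 2.446] = [-90.714, -86.454]. RSS = √0.606611 = 0.779.

nominal=-88.900 wc=[-90.714,-86.454] rss=0.779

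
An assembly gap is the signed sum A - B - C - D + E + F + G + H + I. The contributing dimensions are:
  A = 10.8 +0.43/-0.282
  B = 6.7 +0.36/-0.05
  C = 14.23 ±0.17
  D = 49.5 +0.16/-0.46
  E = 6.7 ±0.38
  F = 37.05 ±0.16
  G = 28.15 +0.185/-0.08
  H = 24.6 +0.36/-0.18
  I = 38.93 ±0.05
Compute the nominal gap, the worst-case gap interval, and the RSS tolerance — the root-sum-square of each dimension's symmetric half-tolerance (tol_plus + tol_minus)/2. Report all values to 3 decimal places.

nominal=75.800 wc=[73.978,78.045] rss=0.746

Stack each dimension's contribution:
  +A: nom +10.800 → Σnom=10.800; wc +0.430/-0.282 → slack +0.430/-0.282; half-tol=0.356, Σhalf²=0.126736
  -B: nom -6.700 → Σnom=4.100; wc +0.050/-0.360 → slack +0.480/-0.642; half-tol=0.205, Σhalf²=0.168761
  -C: nom -14.230 → Σnom=-10.130; wc +0.170/-0.170 → slack +0.650/-0.812; half-tol=0.170, Σhalf²=0.197661
  -D: nom -49.500 → Σnom=-59.630; wc +0.460/-0.160 → slack +1.110/-0.972; half-tol=0.310, Σhalf²=0.293761
  +E: nom +6.700 → Σnom=-52.930; wc +0.380/-0.380 → slack +1.490/-1.352; half-tol=0.380, Σhalf²=0.438161
  +F: nom +37.050 → Σnom=-15.880; wc +0.160/-0.160 → slack +1.650/-1.512; half-tol=0.160, Σhalf²=0.463761
  +G: nom +28.150 → Σnom=12.270; wc +0.185/-0.080 → slack +1.835/-1.592; half-tol=0.133, Σhalf²=0.481317
  +H: nom +24.600 → Σnom=36.870; wc +0.360/-0.180 → slack +2.195/-1.772; half-tol=0.270, Σhalf²=0.554217
  +I: nom +38.930 → Σnom=75.800; wc +0.050/-0.050 → slack +2.245/-1.822; half-tol=0.050, Σhalf²=0.556717
Nominal = 75.800. Worst-case = [75.800 - 1.822, 75.800 + 2.245] = [73.978, 78.045]. RSS = √0.556717 = 0.746.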